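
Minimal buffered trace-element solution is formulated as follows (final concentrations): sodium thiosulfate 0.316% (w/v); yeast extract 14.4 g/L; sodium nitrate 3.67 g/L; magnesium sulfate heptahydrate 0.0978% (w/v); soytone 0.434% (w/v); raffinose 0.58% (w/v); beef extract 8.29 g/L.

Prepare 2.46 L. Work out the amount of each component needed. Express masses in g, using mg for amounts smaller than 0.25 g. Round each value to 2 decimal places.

Scale factor relative to 1 L: 2.46.
sodium thiosulfate: 0.316 g per 100 mL × 2460 mL ÷ 100 = 7.77 g
yeast extract: 14.4 g/L × 2.46 L = 35.42 g
sodium nitrate: 3.67 g/L × 2.46 L = 9.03 g
magnesium sulfate heptahydrate: 0.0978 g per 100 mL × 2460 mL ÷ 100 = 2.41 g
soytone: 0.434% w/v = 4.34 g/L → 4.34 × 2.46 L = 10.68 g
raffinose: 0.58 g per 100 mL × 2460 mL ÷ 100 = 14.27 g
beef extract: 8.29 g/L × 2.46 L = 20.39 g

sodium thiosulfate 7.77 g; yeast extract 35.42 g; sodium nitrate 9.03 g; magnesium sulfate heptahydrate 2.41 g; soytone 10.68 g; raffinose 14.27 g; beef extract 20.39 g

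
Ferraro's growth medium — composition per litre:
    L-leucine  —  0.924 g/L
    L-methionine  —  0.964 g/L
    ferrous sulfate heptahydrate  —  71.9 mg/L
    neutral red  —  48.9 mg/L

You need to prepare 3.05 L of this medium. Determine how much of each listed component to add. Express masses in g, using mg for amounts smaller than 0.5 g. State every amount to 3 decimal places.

Scale factor relative to 1 L: 3.05.
L-leucine: 0.924 g/L × 3.05 L = 2.818 g
L-methionine: 0.964 g/L × 3.05 L = 2.940 g
ferrous sulfate heptahydrate: 71.9 mg/L × 3.05 L = 219.295 mg
neutral red: 48.9 mg/L × 3.05 L = 149.145 mg

L-leucine 2.818 g; L-methionine 2.940 g; ferrous sulfate heptahydrate 219.295 mg; neutral red 149.145 mg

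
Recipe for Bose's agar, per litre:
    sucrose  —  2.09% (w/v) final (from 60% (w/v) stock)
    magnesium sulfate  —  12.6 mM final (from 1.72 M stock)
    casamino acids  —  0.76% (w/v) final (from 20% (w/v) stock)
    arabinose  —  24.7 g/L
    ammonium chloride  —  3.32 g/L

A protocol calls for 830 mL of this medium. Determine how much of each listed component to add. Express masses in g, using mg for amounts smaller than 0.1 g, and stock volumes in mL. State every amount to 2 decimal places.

sucrose 28.91 mL; magnesium sulfate 6.08 mL; casamino acids 31.54 mL; arabinose 20.50 g; ammonium chloride 2.76 g

Working volume: 830 mL = 0.83 L.
sucrose: C1V1 = C2V2 → 2.09% ÷ 60% × 830 mL = 28.91 mL
magnesium sulfate: C1V1 = C2V2 → 12.6 mM × 830 mL ÷ 1720 mM = 6.08 mL
casamino acids: C1V1 = C2V2 → 0.76% ÷ 20% × 830 mL = 31.54 mL
arabinose: 24.7 g/L × 0.83 L = 20.50 g
ammonium chloride: 3.32 g/L × 0.83 L = 2.76 g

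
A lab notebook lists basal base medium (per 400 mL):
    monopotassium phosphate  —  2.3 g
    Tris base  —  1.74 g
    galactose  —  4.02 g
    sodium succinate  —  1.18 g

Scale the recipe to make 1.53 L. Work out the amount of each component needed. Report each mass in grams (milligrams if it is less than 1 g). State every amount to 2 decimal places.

Ratio of target to recipe volume: 1530 / 400 = 3.825.
monopotassium phosphate: 2.3 g × (1530 mL / 400 mL) = 8.80 g
Tris base: 1.74 g × (1530 mL / 400 mL) = 6.66 g
galactose: 4.02 g × (1530 mL / 400 mL) = 15.38 g
sodium succinate: 1.18 g × (1530 mL / 400 mL) = 4.51 g

monopotassium phosphate 8.80 g; Tris base 6.66 g; galactose 15.38 g; sodium succinate 4.51 g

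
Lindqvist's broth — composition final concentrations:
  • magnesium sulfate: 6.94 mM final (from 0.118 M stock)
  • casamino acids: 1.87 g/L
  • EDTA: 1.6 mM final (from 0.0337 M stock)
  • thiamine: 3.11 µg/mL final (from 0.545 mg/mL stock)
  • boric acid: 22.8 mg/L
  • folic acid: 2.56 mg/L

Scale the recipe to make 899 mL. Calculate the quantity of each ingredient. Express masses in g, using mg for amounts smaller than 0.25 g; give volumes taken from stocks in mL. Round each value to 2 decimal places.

Scale factor relative to 1 L: 0.899.
magnesium sulfate: V = C2·V2/C1 = 6.94 mM × 899 mL ÷ 118 mM = 52.87 mL
casamino acids: 1.87 g/L × 0.899 L = 1.68 g
EDTA: C1V1 = C2V2 → 1.6 mM × 899 mL ÷ 33.7 mM = 42.68 mL
thiamine: C1V1 = C2V2 → 3.11 µg/mL × 899 mL ÷ 545 µg/mL = 5.13 mL
boric acid: 22.8 mg/L × 0.899 L = 20.50 mg
folic acid: 2.56 mg/L × 0.899 L = 2.30 mg

magnesium sulfate 52.87 mL; casamino acids 1.68 g; EDTA 42.68 mL; thiamine 5.13 mL; boric acid 20.50 mg; folic acid 2.30 mg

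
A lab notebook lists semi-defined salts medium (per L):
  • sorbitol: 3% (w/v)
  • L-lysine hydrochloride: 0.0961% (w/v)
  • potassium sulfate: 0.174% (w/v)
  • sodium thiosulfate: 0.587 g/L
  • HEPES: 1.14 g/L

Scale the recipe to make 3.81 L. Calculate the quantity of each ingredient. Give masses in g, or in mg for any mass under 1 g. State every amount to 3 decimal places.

sorbitol 114.300 g; L-lysine hydrochloride 3.661 g; potassium sulfate 6.629 g; sodium thiosulfate 2.236 g; HEPES 4.343 g

Scale factor relative to 1 L: 3.81.
sorbitol: 3 g per 100 mL × 3810 mL ÷ 100 = 114.300 g
L-lysine hydrochloride: 0.0961 g per 100 mL × 3810 mL ÷ 100 = 3.661 g
potassium sulfate: 0.174 g per 100 mL × 3810 mL ÷ 100 = 6.629 g
sodium thiosulfate: 0.587 g/L × 3.81 L = 2.236 g
HEPES: 1.14 g/L × 3.81 L = 4.343 g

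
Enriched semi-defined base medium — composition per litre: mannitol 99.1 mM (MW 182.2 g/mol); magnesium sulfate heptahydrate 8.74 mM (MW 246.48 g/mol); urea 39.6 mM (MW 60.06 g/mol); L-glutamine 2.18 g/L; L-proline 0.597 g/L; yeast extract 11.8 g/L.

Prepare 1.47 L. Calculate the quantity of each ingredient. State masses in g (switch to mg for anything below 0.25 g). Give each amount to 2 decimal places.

Working volume: 1.47 L.
mannitol: 99.1 mmol/L × 182.2 g/mol × 1.47 L ÷ 1000 = 26.54 g
magnesium sulfate heptahydrate: 8.74 mmol/L × 246.48 g/mol × 1.47 L ÷ 1000 = 3.17 g
urea: 39.6 mmol/L × 60.06 g/mol × 1.47 L ÷ 1000 = 3.50 g
L-glutamine: 2.18 g/L × 1.47 L = 3.20 g
L-proline: 0.597 g/L × 1.47 L = 0.88 g
yeast extract: 11.8 g/L × 1.47 L = 17.35 g

mannitol 26.54 g; magnesium sulfate heptahydrate 3.17 g; urea 3.50 g; L-glutamine 3.20 g; L-proline 0.88 g; yeast extract 17.35 g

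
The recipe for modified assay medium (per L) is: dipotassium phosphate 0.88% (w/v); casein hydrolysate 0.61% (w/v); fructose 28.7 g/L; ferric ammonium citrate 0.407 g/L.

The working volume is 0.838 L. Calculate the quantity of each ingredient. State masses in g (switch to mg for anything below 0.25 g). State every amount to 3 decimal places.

dipotassium phosphate 7.374 g; casein hydrolysate 5.112 g; fructose 24.051 g; ferric ammonium citrate 0.341 g

Scale factor relative to 1 L: 0.838.
dipotassium phosphate: 0.88 g per 100 mL × 838 mL ÷ 100 = 7.374 g
casein hydrolysate: 0.61 g per 100 mL × 838 mL ÷ 100 = 5.112 g
fructose: 28.7 g/L × 0.838 L = 24.051 g
ferric ammonium citrate: 0.407 g/L × 0.838 L = 0.341 g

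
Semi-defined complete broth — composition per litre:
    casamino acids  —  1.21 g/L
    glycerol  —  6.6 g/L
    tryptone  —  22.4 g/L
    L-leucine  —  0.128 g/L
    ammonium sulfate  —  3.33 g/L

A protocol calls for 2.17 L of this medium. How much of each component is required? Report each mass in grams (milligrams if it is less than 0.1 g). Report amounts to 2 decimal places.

casamino acids 2.63 g; glycerol 14.32 g; tryptone 48.61 g; L-leucine 0.28 g; ammonium sulfate 7.23 g

Working volume: 2.17 L.
casamino acids: 1.21 g/L × 2.17 L = 2.63 g
glycerol: 6.6 g/L × 2.17 L = 14.32 g
tryptone: 22.4 g/L × 2.17 L = 48.61 g
L-leucine: 0.128 g/L × 2.17 L = 0.28 g
ammonium sulfate: 3.33 g/L × 2.17 L = 7.23 g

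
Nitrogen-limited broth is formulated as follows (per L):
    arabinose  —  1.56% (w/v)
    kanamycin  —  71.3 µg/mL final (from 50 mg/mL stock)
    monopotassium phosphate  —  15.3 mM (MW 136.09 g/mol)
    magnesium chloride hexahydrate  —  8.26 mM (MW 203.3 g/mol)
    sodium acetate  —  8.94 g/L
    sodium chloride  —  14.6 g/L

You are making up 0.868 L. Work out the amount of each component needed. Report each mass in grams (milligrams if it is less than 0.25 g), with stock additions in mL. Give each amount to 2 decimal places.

Working volume: 0.868 L.
arabinose: 1.56% w/v = 15.6 g/L → 15.6 × 0.868 L = 13.54 g
kanamycin: dilute stock: 71.3 µg/mL × 868 mL ÷ 50000 µg/mL = 1.24 mL
monopotassium phosphate: 15.3 mmol/L × 136.09 g/mol × 0.868 L ÷ 1000 = 1.81 g
magnesium chloride hexahydrate: 8.26 mmol/L × 203.3 g/mol × 0.868 L ÷ 1000 = 1.46 g
sodium acetate: 8.94 g/L × 0.868 L = 7.76 g
sodium chloride: 14.6 g/L × 0.868 L = 12.67 g

arabinose 13.54 g; kanamycin 1.24 mL; monopotassium phosphate 1.81 g; magnesium chloride hexahydrate 1.46 g; sodium acetate 7.76 g; sodium chloride 12.67 g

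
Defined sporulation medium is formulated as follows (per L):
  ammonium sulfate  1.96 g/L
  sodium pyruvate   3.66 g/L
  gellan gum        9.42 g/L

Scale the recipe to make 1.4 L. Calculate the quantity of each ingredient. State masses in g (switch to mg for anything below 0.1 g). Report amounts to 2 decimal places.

Scale factor relative to 1 L: 1.4.
ammonium sulfate: 1.96 g/L × 1.4 L = 2.74 g
sodium pyruvate: 3.66 g/L × 1.4 L = 5.12 g
gellan gum: 9.42 g/L × 1.4 L = 13.19 g

ammonium sulfate 2.74 g; sodium pyruvate 5.12 g; gellan gum 13.19 g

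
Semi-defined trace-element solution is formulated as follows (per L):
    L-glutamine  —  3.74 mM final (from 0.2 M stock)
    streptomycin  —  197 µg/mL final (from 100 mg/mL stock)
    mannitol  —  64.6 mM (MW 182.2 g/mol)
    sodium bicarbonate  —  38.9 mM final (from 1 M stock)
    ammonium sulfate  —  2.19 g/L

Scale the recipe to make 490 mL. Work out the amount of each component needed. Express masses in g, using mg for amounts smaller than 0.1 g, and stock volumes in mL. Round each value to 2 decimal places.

Scale factor relative to 1 L: 0.49.
L-glutamine: V = C2·V2/C1 = 3.74 mM × 490 mL ÷ 200 mM = 9.16 mL
streptomycin: C1V1 = C2V2 → 197 µg/mL × 490 mL ÷ 100000 µg/mL = 0.97 mL
mannitol: 64.6 mmol/L × 182.2 g/mol × 0.49 L ÷ 1000 = 5.77 g
sodium bicarbonate: V = C2·V2/C1 = 38.9 mM × 490 mL ÷ 1000 mM = 19.06 mL
ammonium sulfate: 2.19 g/L × 0.49 L = 1.07 g

L-glutamine 9.16 mL; streptomycin 0.97 mL; mannitol 5.77 g; sodium bicarbonate 19.06 mL; ammonium sulfate 1.07 g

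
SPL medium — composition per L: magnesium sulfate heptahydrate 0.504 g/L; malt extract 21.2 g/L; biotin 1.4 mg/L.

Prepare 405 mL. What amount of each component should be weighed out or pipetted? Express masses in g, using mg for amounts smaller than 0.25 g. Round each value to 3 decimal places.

Scale factor relative to 1 L: 0.405.
magnesium sulfate heptahydrate: 0.504 g/L × 0.405 L = 0.20412 g = 204.120 mg
malt extract: 21.2 g/L × 0.405 L = 8.586 g
biotin: 1.4 mg/L × 0.405 L = 0.567 mg

magnesium sulfate heptahydrate 204.120 mg; malt extract 8.586 g; biotin 0.567 mg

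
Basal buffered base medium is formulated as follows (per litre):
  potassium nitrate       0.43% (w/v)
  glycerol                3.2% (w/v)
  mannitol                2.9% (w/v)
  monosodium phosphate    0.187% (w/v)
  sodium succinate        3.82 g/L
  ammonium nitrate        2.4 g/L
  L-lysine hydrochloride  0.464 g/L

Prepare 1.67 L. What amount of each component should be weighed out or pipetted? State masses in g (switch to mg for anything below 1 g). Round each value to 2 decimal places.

Scale factor relative to 1 L: 1.67.
potassium nitrate: 0.43% w/v = 4.3 g/L → 4.3 × 1.67 L = 7.18 g
glycerol: 3.2% w/v = 32 g/L → 32 × 1.67 L = 53.44 g
mannitol: 2.9% w/v = 29 g/L → 29 × 1.67 L = 48.43 g
monosodium phosphate: 0.187 g per 100 mL × 1670 mL ÷ 100 = 3.12 g
sodium succinate: 3.82 g/L × 1.67 L = 6.38 g
ammonium nitrate: 2.4 g/L × 1.67 L = 4.01 g
L-lysine hydrochloride: 0.464 g/L × 1.67 L = 0.77488 g = 774.88 mg

potassium nitrate 7.18 g; glycerol 53.44 g; mannitol 48.43 g; monosodium phosphate 3.12 g; sodium succinate 6.38 g; ammonium nitrate 4.01 g; L-lysine hydrochloride 774.88 mg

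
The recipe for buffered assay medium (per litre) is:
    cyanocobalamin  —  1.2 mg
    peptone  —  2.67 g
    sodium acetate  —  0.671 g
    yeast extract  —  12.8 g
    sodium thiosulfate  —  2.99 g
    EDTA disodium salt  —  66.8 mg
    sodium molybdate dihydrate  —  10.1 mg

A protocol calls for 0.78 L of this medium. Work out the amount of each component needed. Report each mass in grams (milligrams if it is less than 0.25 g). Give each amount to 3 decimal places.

cyanocobalamin 0.936 mg; peptone 2.083 g; sodium acetate 0.523 g; yeast extract 9.984 g; sodium thiosulfate 2.332 g; EDTA disodium salt 52.104 mg; sodium molybdate dihydrate 7.878 mg

Scale factor = 780 mL / 1000 mL = 0.78.
cyanocobalamin: 1.2 mg × (780 mL / 1000 mL) = 0.936 mg
peptone: 2.67 g × (780 mL / 1000 mL) = 2.083 g
sodium acetate: 0.671 g × (780 mL / 1000 mL) = 0.523 g
yeast extract: 12.8 g × (780 mL / 1000 mL) = 9.984 g
sodium thiosulfate: 2.99 g × (780 mL / 1000 mL) = 2.332 g
EDTA disodium salt: 66.8 mg × (780 mL / 1000 mL) = 52.104 mg
sodium molybdate dihydrate: 10.1 mg × (780 mL / 1000 mL) = 7.878 mg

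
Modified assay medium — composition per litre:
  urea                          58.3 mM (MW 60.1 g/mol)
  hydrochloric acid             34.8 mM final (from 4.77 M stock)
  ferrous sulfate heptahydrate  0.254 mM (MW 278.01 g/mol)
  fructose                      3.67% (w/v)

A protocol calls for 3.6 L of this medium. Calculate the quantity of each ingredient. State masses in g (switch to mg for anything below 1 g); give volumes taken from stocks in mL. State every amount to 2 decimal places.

urea 12.61 g; hydrochloric acid 26.26 mL; ferrous sulfate heptahydrate 254.21 mg; fructose 132.12 g

Scale factor relative to 1 L: 3.6.
urea: 58.3 mmol/L × 60.1 g/mol × 3.6 L ÷ 1000 = 12.61 g
hydrochloric acid: C1V1 = C2V2 → 34.8 mM × 3600 mL ÷ 4770 mM = 26.26 mL
ferrous sulfate heptahydrate: 0.254 mmol/L × 278.01 mg/mmol × 3.6 L = 254.21 mg
fructose: 3.67% w/v = 36.7 g/L → 36.7 × 3.6 L = 132.12 g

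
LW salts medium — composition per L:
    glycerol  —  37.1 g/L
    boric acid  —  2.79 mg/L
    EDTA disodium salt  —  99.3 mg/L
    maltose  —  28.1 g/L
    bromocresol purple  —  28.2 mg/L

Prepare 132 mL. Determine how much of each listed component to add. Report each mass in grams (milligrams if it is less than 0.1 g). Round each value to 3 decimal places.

glycerol 4.897 g; boric acid 0.368 mg; EDTA disodium salt 13.108 mg; maltose 3.709 g; bromocresol purple 3.722 mg

Target volume = 132 mL = 0.132 L.
glycerol: 37.1 g/L × 0.132 L = 4.897 g
boric acid: 2.79 mg/L × 0.132 L = 0.368 mg
EDTA disodium salt: 99.3 mg/L × 0.132 L = 13.108 mg
maltose: 28.1 g/L × 0.132 L = 3.709 g
bromocresol purple: 28.2 mg/L × 0.132 L = 3.722 mg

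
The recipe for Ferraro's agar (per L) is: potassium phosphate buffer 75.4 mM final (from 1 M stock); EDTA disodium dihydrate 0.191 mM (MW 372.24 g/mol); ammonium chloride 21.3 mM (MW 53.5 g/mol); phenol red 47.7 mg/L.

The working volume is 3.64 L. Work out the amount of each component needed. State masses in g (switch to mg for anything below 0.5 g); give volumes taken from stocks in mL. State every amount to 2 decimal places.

potassium phosphate buffer 274.46 mL; EDTA disodium dihydrate 258.80 mg; ammonium chloride 4.15 g; phenol red 173.63 mg

Working volume: 3.64 L.
potassium phosphate buffer: C1V1 = C2V2 → 75.4 mM × 3640 mL ÷ 1000 mM = 274.46 mL
EDTA disodium dihydrate: 0.191 mmol/L × 372.24 mg/mmol × 3.64 L = 258.80 mg
ammonium chloride: 21.3 mmol/L × 53.5 g/mol × 3.64 L ÷ 1000 = 4.15 g
phenol red: 47.7 mg/L × 3.64 L = 173.63 mg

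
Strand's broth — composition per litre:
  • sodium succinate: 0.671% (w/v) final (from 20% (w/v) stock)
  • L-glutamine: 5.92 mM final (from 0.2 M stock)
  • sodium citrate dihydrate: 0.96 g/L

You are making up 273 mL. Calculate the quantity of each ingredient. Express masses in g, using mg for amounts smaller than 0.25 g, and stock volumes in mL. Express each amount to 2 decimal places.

Target volume = 273 mL = 0.273 L.
sodium succinate: dilute stock: 0.671% ÷ 20% × 273 mL = 9.16 mL
L-glutamine: C1V1 = C2V2 → 5.92 mM × 273 mL ÷ 200 mM = 8.08 mL
sodium citrate dihydrate: 0.96 g/L × 0.273 L = 0.26 g

sodium succinate 9.16 mL; L-glutamine 8.08 mL; sodium citrate dihydrate 0.26 g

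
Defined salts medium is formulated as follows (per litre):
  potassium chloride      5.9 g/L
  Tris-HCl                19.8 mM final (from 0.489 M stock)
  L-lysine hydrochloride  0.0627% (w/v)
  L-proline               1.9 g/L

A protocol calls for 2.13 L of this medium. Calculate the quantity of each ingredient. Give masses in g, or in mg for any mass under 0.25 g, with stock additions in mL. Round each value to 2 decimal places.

Scale factor relative to 1 L: 2.13.
potassium chloride: 5.9 g/L × 2.13 L = 12.57 g
Tris-HCl: dilute stock: 19.8 mM × 2130 mL ÷ 489 mM = 86.25 mL
L-lysine hydrochloride: 0.0627 g per 100 mL × 2130 mL ÷ 100 = 1.34 g
L-proline: 1.9 g/L × 2.13 L = 4.05 g

potassium chloride 12.57 g; Tris-HCl 86.25 mL; L-lysine hydrochloride 1.34 g; L-proline 4.05 g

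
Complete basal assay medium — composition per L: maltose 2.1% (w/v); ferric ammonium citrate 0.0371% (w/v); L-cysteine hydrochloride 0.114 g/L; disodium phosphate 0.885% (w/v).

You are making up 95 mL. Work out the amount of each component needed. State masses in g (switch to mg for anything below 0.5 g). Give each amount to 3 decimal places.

Target volume = 95 mL = 0.095 L.
maltose: 2.1 g per 100 mL × 95 mL ÷ 100 = 1.995 g
ferric ammonium citrate: 0.0371% w/v = 0.371 g/L → 0.371 × 0.095 L = 0.035245 g = 35.245 mg
L-cysteine hydrochloride: 0.114 g/L × 0.095 L = 0.01083 g = 10.830 mg
disodium phosphate: 0.885 g per 100 mL × 95 mL ÷ 100 = 0.841 g

maltose 1.995 g; ferric ammonium citrate 35.245 mg; L-cysteine hydrochloride 10.830 mg; disodium phosphate 0.841 g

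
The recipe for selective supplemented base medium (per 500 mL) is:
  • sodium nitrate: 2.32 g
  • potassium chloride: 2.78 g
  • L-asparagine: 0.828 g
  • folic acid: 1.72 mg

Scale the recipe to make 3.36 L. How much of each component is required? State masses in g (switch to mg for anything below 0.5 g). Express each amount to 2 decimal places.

Scale factor = 3360 mL / 500 mL = 6.72.
sodium nitrate: 2.32 g × (3360 mL / 500 mL) = 15.59 g
potassium chloride: 2.78 g × (3360 mL / 500 mL) = 18.68 g
L-asparagine: 0.828 g × (3360 mL / 500 mL) = 5.56 g
folic acid: 1.72 mg × (3360 mL / 500 mL) = 11.56 mg

sodium nitrate 15.59 g; potassium chloride 18.68 g; L-asparagine 5.56 g; folic acid 11.56 mg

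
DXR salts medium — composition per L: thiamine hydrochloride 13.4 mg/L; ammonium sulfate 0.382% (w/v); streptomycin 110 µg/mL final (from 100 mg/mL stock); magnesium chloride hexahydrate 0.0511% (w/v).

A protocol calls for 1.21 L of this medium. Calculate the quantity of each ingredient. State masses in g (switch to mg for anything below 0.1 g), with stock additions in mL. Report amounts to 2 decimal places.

Scale factor relative to 1 L: 1.21.
thiamine hydrochloride: 13.4 mg/L × 1.21 L = 16.21 mg
ammonium sulfate: 0.382 g per 100 mL × 1210 mL ÷ 100 = 4.62 g
streptomycin: V = C2·V2/C1 = 110 µg/mL × 1210 mL ÷ 100000 µg/mL = 1.33 mL
magnesium chloride hexahydrate: 0.0511% w/v = 0.511 g/L → 0.511 × 1.21 L = 0.62 g

thiamine hydrochloride 16.21 mg; ammonium sulfate 4.62 g; streptomycin 1.33 mL; magnesium chloride hexahydrate 0.62 g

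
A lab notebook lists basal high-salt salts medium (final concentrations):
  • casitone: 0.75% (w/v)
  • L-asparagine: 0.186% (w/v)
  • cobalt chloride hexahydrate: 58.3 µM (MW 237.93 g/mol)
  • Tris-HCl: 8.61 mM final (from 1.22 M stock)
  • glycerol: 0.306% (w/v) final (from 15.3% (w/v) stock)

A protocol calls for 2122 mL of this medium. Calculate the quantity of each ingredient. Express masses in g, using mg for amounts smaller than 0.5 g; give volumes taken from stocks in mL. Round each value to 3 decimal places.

casitone 15.915 g; L-asparagine 3.947 g; cobalt chloride hexahydrate 29.435 mg; Tris-HCl 14.976 mL; glycerol 42.440 mL

Target volume = 2122 mL = 2.122 L.
casitone: 0.75% w/v = 7.5 g/L → 7.5 × 2.122 L = 15.915 g
L-asparagine: 0.186% w/v = 1.86 g/L → 1.86 × 2.122 L = 3.947 g
cobalt chloride hexahydrate: 58.3 µmol/L × 237.93 g/mol × 2.122 L ÷ 1000 = 29.435 mg
Tris-HCl: dilute stock: 8.61 mM × 2122 mL ÷ 1220 mM = 14.976 mL
glycerol: C1V1 = C2V2 → 0.306% ÷ 15.3% × 2122 mL = 42.440 mL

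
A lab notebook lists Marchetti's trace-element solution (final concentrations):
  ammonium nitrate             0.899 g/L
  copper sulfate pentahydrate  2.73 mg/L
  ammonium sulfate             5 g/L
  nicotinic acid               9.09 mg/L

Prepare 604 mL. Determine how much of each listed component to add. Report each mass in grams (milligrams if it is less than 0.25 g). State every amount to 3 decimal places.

ammonium nitrate 0.543 g; copper sulfate pentahydrate 1.649 mg; ammonium sulfate 3.020 g; nicotinic acid 5.490 mg

Working volume: 604 mL = 0.604 L.
ammonium nitrate: 0.899 g/L × 0.604 L = 0.543 g
copper sulfate pentahydrate: 2.73 mg/L × 0.604 L = 1.649 mg
ammonium sulfate: 5 g/L × 0.604 L = 3.020 g
nicotinic acid: 9.09 mg/L × 0.604 L = 5.490 mg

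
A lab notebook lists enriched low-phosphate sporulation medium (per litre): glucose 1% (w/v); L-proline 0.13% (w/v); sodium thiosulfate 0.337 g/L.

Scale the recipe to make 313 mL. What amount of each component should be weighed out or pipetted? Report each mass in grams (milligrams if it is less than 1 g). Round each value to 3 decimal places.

glucose 3.130 g; L-proline 406.900 mg; sodium thiosulfate 105.481 mg

Working volume: 313 mL = 0.313 L.
glucose: 1 g per 100 mL × 313 mL ÷ 100 = 3.130 g
L-proline: 0.13 g per 100 mL × 313 mL ÷ 100 = 0.4069 g = 406.900 mg
sodium thiosulfate: 0.337 g/L × 0.313 L = 0.105481 g = 105.481 mg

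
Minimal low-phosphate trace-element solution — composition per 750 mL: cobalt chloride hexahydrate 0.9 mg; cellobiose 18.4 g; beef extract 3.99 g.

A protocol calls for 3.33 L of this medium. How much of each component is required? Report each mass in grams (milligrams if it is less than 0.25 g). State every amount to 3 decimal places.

Ratio of target to recipe volume: 3330 / 750 = 4.44.
cobalt chloride hexahydrate: 0.9 mg × (3330 mL / 750 mL) = 3.996 mg
cellobiose: 18.4 g × (3330 mL / 750 mL) = 81.696 g
beef extract: 3.99 g × (3330 mL / 750 mL) = 17.716 g

cobalt chloride hexahydrate 3.996 mg; cellobiose 81.696 g; beef extract 17.716 g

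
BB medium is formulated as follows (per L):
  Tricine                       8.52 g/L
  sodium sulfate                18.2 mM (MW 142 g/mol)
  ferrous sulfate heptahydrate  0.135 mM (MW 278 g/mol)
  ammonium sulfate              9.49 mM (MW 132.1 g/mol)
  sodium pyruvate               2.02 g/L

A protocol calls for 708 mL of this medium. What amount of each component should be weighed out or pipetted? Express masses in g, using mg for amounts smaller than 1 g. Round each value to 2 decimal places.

Scale factor relative to 1 L: 0.708.
Tricine: 8.52 g/L × 0.708 L = 6.03 g
sodium sulfate: 18.2 mmol/L × 142 g/mol × 0.708 L ÷ 1000 = 1.83 g
ferrous sulfate heptahydrate: 0.135 mmol/L × 278 mg/mmol × 0.708 L = 26.57 mg
ammonium sulfate: 9.49 mmol/L × 132.1 mg/mmol × 0.708 L = 887.57 mg
sodium pyruvate: 2.02 g/L × 0.708 L = 1.43 g

Tricine 6.03 g; sodium sulfate 1.83 g; ferrous sulfate heptahydrate 26.57 mg; ammonium sulfate 887.57 mg; sodium pyruvate 1.43 g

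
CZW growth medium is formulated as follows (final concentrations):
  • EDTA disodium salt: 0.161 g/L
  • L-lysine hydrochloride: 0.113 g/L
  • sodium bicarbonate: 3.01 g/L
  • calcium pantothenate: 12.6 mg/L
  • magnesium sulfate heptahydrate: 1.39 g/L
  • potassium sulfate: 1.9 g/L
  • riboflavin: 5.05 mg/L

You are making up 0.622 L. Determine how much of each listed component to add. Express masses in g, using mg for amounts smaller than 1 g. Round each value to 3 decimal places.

EDTA disodium salt 100.142 mg; L-lysine hydrochloride 70.286 mg; sodium bicarbonate 1.872 g; calcium pantothenate 7.837 mg; magnesium sulfate heptahydrate 864.580 mg; potassium sulfate 1.182 g; riboflavin 3.141 mg

Working volume: 0.622 L.
EDTA disodium salt: 0.161 g/L × 0.622 L = 0.100142 g = 100.142 mg
L-lysine hydrochloride: 0.113 g/L × 0.622 L = 0.070286 g = 70.286 mg
sodium bicarbonate: 3.01 g/L × 0.622 L = 1.872 g
calcium pantothenate: 12.6 mg/L × 0.622 L = 7.837 mg
magnesium sulfate heptahydrate: 1.39 g/L × 0.622 L = 0.86458 g = 864.580 mg
potassium sulfate: 1.9 g/L × 0.622 L = 1.182 g
riboflavin: 5.05 mg/L × 0.622 L = 3.141 mg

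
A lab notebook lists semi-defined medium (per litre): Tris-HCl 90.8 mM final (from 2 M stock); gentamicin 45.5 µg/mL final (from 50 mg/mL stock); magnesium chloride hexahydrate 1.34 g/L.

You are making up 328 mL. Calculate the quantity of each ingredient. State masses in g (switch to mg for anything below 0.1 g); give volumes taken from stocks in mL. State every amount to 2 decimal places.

Target volume = 328 mL = 0.328 L.
Tris-HCl: C1V1 = C2V2 → 90.8 mM × 328 mL ÷ 2000 mM = 14.89 mL
gentamicin: dilute stock: 45.5 µg/mL × 328 mL ÷ 50000 µg/mL = 0.30 mL
magnesium chloride hexahydrate: 1.34 g/L × 0.328 L = 0.44 g

Tris-HCl 14.89 mL; gentamicin 0.30 mL; magnesium chloride hexahydrate 0.44 g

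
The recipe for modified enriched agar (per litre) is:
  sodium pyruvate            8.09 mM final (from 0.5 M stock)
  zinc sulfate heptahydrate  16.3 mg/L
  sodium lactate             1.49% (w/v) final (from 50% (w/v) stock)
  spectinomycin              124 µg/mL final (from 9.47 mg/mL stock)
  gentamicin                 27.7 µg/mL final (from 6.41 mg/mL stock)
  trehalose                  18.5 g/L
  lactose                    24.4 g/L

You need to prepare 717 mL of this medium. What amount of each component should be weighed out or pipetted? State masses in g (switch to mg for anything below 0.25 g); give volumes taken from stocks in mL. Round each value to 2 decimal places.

sodium pyruvate 11.60 mL; zinc sulfate heptahydrate 11.69 mg; sodium lactate 21.37 mL; spectinomycin 9.39 mL; gentamicin 3.10 mL; trehalose 13.26 g; lactose 17.49 g

Target volume = 717 mL = 0.717 L.
sodium pyruvate: dilute stock: 8.09 mM × 717 mL ÷ 500 mM = 11.60 mL
zinc sulfate heptahydrate: 16.3 mg/L × 0.717 L = 11.69 mg
sodium lactate: C1V1 = C2V2 → 1.49% ÷ 50% × 717 mL = 21.37 mL
spectinomycin: V = C2·V2/C1 = 124 µg/mL × 717 mL ÷ 9470 µg/mL = 9.39 mL
gentamicin: V = C2·V2/C1 = 27.7 µg/mL × 717 mL ÷ 6410 µg/mL = 3.10 mL
trehalose: 18.5 g/L × 0.717 L = 13.26 g
lactose: 24.4 g/L × 0.717 L = 17.49 g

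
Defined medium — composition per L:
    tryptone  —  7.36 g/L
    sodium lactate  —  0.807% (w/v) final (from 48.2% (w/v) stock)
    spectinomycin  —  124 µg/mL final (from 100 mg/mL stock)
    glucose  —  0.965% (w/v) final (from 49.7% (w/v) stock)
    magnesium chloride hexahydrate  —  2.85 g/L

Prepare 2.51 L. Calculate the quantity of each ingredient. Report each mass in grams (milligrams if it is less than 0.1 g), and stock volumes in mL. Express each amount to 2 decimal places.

tryptone 18.47 g; sodium lactate 42.02 mL; spectinomycin 3.11 mL; glucose 48.74 mL; magnesium chloride hexahydrate 7.15 g

Scale factor relative to 1 L: 2.51.
tryptone: 7.36 g/L × 2.51 L = 18.47 g
sodium lactate: dilute stock: 0.807% ÷ 48.2% × 2510 mL = 42.02 mL
spectinomycin: dilute stock: 124 µg/mL × 2510 mL ÷ 100000 µg/mL = 3.11 mL
glucose: C1V1 = C2V2 → 0.965% ÷ 49.7% × 2510 mL = 48.74 mL
magnesium chloride hexahydrate: 2.85 g/L × 2.51 L = 7.15 g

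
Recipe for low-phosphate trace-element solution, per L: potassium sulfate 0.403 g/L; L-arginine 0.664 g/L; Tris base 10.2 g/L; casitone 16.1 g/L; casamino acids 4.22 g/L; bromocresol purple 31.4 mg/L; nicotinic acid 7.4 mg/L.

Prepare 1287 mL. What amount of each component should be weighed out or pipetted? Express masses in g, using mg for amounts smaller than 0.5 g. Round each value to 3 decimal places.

Scale factor relative to 1 L: 1.287.
potassium sulfate: 0.403 g/L × 1.287 L = 0.519 g
L-arginine: 0.664 g/L × 1.287 L = 0.855 g
Tris base: 10.2 g/L × 1.287 L = 13.127 g
casitone: 16.1 g/L × 1.287 L = 20.721 g
casamino acids: 4.22 g/L × 1.287 L = 5.431 g
bromocresol purple: 31.4 mg/L × 1.287 L = 40.412 mg
nicotinic acid: 7.4 mg/L × 1.287 L = 9.524 mg

potassium sulfate 0.519 g; L-arginine 0.855 g; Tris base 13.127 g; casitone 20.721 g; casamino acids 5.431 g; bromocresol purple 40.412 mg; nicotinic acid 9.524 mg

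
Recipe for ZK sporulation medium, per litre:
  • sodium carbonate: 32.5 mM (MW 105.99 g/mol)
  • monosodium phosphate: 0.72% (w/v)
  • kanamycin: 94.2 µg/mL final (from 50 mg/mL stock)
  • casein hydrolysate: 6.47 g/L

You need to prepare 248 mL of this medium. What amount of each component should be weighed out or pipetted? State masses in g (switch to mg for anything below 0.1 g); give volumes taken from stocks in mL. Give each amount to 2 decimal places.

sodium carbonate 0.85 g; monosodium phosphate 1.79 g; kanamycin 0.47 mL; casein hydrolysate 1.60 g

Working volume: 248 mL = 0.248 L.
sodium carbonate: 32.5 mmol/L × 105.99 g/mol × 0.248 L ÷ 1000 = 0.85 g
monosodium phosphate: 0.72 g per 100 mL × 248 mL ÷ 100 = 1.79 g
kanamycin: V = C2·V2/C1 = 94.2 µg/mL × 248 mL ÷ 50000 µg/mL = 0.47 mL
casein hydrolysate: 6.47 g/L × 0.248 L = 1.60 g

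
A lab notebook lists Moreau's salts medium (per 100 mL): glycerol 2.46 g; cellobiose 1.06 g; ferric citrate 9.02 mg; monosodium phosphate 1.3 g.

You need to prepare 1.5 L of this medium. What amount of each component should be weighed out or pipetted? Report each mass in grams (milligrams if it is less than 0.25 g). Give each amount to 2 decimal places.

glycerol 36.90 g; cellobiose 15.90 g; ferric citrate 135.30 mg; monosodium phosphate 19.50 g

Ratio of target to recipe volume: 1500 / 100 = 15.
glycerol: 2.46 g × (1500 mL / 100 mL) = 36.90 g
cellobiose: 1.06 g × (1500 mL / 100 mL) = 15.90 g
ferric citrate: 9.02 mg × (1500 mL / 100 mL) = 135.30 mg
monosodium phosphate: 1.3 g × (1500 mL / 100 mL) = 19.50 g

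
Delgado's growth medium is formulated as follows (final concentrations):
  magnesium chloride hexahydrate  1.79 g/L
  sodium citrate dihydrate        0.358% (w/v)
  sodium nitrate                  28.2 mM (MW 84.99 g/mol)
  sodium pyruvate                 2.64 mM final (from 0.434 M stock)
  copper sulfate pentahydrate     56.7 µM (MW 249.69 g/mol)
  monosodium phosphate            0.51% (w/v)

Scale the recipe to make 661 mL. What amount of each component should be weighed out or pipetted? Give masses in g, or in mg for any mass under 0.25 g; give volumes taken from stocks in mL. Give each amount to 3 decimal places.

Working volume: 661 mL = 0.661 L.
magnesium chloride hexahydrate: 1.79 g/L × 0.661 L = 1.183 g
sodium citrate dihydrate: 0.358 g per 100 mL × 661 mL ÷ 100 = 2.366 g
sodium nitrate: 28.2 mmol/L × 84.99 g/mol × 0.661 L ÷ 1000 = 1.584 g
sodium pyruvate: C1V1 = C2V2 → 2.64 mM × 661 mL ÷ 434 mM = 4.021 mL
copper sulfate pentahydrate: 56.7 µmol/L × 249.69 g/mol × 0.661 L ÷ 1000 = 9.358 mg
monosodium phosphate: 0.51 g per 100 mL × 661 mL ÷ 100 = 3.371 g

magnesium chloride hexahydrate 1.183 g; sodium citrate dihydrate 2.366 g; sodium nitrate 1.584 g; sodium pyruvate 4.021 mL; copper sulfate pentahydrate 9.358 mg; monosodium phosphate 3.371 g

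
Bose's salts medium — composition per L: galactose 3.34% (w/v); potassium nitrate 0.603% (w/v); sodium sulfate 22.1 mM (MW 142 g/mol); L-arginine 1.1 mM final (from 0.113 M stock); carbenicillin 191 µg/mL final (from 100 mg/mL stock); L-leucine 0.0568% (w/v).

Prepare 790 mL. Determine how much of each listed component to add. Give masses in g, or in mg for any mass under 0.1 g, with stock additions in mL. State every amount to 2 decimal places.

galactose 26.39 g; potassium nitrate 4.76 g; sodium sulfate 2.48 g; L-arginine 7.69 mL; carbenicillin 1.51 mL; L-leucine 0.45 g

Working volume: 790 mL = 0.79 L.
galactose: 3.34 g per 100 mL × 790 mL ÷ 100 = 26.39 g
potassium nitrate: 0.603% w/v = 6.03 g/L → 6.03 × 0.79 L = 4.76 g
sodium sulfate: 22.1 mmol/L × 142 g/mol × 0.79 L ÷ 1000 = 2.48 g
L-arginine: V = C2·V2/C1 = 1.1 mM × 790 mL ÷ 113 mM = 7.69 mL
carbenicillin: V = C2·V2/C1 = 191 µg/mL × 790 mL ÷ 100000 µg/mL = 1.51 mL
L-leucine: 0.0568% w/v = 0.568 g/L → 0.568 × 0.79 L = 0.45 g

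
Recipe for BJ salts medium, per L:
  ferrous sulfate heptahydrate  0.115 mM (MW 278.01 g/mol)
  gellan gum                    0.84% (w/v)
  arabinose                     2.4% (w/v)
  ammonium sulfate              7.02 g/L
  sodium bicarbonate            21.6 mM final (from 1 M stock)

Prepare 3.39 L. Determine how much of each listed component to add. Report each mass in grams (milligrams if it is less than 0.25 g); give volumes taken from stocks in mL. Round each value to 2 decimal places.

ferrous sulfate heptahydrate 108.38 mg; gellan gum 28.48 g; arabinose 81.36 g; ammonium sulfate 23.80 g; sodium bicarbonate 73.22 mL

Working volume: 3.39 L.
ferrous sulfate heptahydrate: 0.115 mmol/L × 278.01 mg/mmol × 3.39 L = 108.38 mg
gellan gum: 0.84 g per 100 mL × 3390 mL ÷ 100 = 28.48 g
arabinose: 2.4 g per 100 mL × 3390 mL ÷ 100 = 81.36 g
ammonium sulfate: 7.02 g/L × 3.39 L = 23.80 g
sodium bicarbonate: dilute stock: 21.6 mM × 3390 mL ÷ 1000 mM = 73.22 mL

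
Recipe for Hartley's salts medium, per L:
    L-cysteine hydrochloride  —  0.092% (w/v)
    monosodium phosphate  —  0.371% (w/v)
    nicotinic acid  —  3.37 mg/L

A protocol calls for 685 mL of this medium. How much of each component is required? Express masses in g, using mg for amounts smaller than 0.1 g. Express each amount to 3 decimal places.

L-cysteine hydrochloride 0.630 g; monosodium phosphate 2.541 g; nicotinic acid 2.308 mg

Scale factor relative to 1 L: 0.685.
L-cysteine hydrochloride: 0.092 g per 100 mL × 685 mL ÷ 100 = 0.630 g
monosodium phosphate: 0.371% w/v = 3.71 g/L → 3.71 × 0.685 L = 2.541 g
nicotinic acid: 3.37 mg/L × 0.685 L = 2.308 mg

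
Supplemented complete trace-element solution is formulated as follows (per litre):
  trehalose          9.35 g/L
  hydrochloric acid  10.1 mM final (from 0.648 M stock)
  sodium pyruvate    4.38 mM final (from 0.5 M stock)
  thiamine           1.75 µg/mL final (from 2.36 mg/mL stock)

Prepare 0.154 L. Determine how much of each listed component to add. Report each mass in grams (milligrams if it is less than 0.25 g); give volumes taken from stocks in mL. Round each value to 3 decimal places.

trehalose 1.440 g; hydrochloric acid 2.400 mL; sodium pyruvate 1.349 mL; thiamine 0.114 mL

Scale factor relative to 1 L: 0.154.
trehalose: 9.35 g/L × 0.154 L = 1.440 g
hydrochloric acid: V = C2·V2/C1 = 10.1 mM × 154 mL ÷ 648 mM = 2.400 mL
sodium pyruvate: V = C2·V2/C1 = 4.38 mM × 154 mL ÷ 500 mM = 1.349 mL
thiamine: dilute stock: 1.75 µg/mL × 154 mL ÷ 2360 µg/mL = 0.114 mL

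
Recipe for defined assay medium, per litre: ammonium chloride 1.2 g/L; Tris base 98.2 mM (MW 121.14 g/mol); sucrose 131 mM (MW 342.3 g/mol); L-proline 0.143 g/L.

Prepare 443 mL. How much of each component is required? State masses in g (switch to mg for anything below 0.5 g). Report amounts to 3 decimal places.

Scale factor relative to 1 L: 0.443.
ammonium chloride: 1.2 g/L × 0.443 L = 0.532 g
Tris base: 98.2 mmol/L × 121.14 g/mol × 0.443 L ÷ 1000 = 5.270 g
sucrose: 131 mmol/L × 342.3 g/mol × 0.443 L ÷ 1000 = 19.865 g
L-proline: 0.143 g/L × 0.443 L = 0.063349 g = 63.349 mg

ammonium chloride 0.532 g; Tris base 5.270 g; sucrose 19.865 g; L-proline 63.349 mg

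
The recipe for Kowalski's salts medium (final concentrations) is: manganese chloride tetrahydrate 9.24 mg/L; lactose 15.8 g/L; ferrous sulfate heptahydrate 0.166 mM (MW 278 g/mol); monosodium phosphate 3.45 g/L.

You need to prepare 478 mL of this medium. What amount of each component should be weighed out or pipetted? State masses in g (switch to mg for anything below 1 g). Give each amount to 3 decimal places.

manganese chloride tetrahydrate 4.417 mg; lactose 7.552 g; ferrous sulfate heptahydrate 22.059 mg; monosodium phosphate 1.649 g

Scale factor relative to 1 L: 0.478.
manganese chloride tetrahydrate: 9.24 mg/L × 0.478 L = 4.417 mg
lactose: 15.8 g/L × 0.478 L = 7.552 g
ferrous sulfate heptahydrate: 0.166 mmol/L × 278 mg/mmol × 0.478 L = 22.059 mg
monosodium phosphate: 3.45 g/L × 0.478 L = 1.649 g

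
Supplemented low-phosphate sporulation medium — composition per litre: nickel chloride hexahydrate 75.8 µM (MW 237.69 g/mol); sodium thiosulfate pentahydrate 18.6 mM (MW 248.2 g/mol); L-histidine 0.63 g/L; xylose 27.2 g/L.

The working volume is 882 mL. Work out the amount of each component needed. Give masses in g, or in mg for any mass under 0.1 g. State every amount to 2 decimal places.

Working volume: 882 mL = 0.882 L.
nickel chloride hexahydrate: 75.8 µmol/L × 237.69 g/mol × 0.882 L ÷ 1000 = 15.89 mg
sodium thiosulfate pentahydrate: 18.6 mmol/L × 248.2 g/mol × 0.882 L ÷ 1000 = 4.07 g
L-histidine: 0.63 g/L × 0.882 L = 0.56 g
xylose: 27.2 g/L × 0.882 L = 23.99 g

nickel chloride hexahydrate 15.89 mg; sodium thiosulfate pentahydrate 4.07 g; L-histidine 0.56 g; xylose 23.99 g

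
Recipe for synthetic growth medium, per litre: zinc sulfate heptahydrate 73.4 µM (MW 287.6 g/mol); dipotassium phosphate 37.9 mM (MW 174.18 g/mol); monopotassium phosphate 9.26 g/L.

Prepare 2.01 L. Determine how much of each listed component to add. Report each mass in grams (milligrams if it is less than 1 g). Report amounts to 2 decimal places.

Scale factor relative to 1 L: 2.01.
zinc sulfate heptahydrate: 73.4 µmol/L × 287.6 g/mol × 2.01 L ÷ 1000 = 42.43 mg
dipotassium phosphate: 37.9 mmol/L × 174.18 g/mol × 2.01 L ÷ 1000 = 13.27 g
monopotassium phosphate: 9.26 g/L × 2.01 L = 18.61 g

zinc sulfate heptahydrate 42.43 mg; dipotassium phosphate 13.27 g; monopotassium phosphate 18.61 g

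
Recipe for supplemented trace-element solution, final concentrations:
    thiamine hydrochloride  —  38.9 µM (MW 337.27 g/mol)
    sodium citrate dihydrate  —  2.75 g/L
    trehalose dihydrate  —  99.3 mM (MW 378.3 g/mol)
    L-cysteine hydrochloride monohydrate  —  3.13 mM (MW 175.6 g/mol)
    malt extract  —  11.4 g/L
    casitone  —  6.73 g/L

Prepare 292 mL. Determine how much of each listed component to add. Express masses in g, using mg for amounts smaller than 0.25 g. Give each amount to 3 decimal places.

Target volume = 292 mL = 0.292 L.
thiamine hydrochloride: 38.9 µmol/L × 337.27 g/mol × 0.292 L ÷ 1000 = 3.831 mg
sodium citrate dihydrate: 2.75 g/L × 0.292 L = 0.803 g
trehalose dihydrate: 99.3 mmol/L × 378.3 g/mol × 0.292 L ÷ 1000 = 10.969 g
L-cysteine hydrochloride monohydrate: 3.13 mmol/L × 175.6 mg/mmol × 0.292 L = 160.491 mg
malt extract: 11.4 g/L × 0.292 L = 3.329 g
casitone: 6.73 g/L × 0.292 L = 1.965 g

thiamine hydrochloride 3.831 mg; sodium citrate dihydrate 0.803 g; trehalose dihydrate 10.969 g; L-cysteine hydrochloride monohydrate 160.491 mg; malt extract 3.329 g; casitone 1.965 g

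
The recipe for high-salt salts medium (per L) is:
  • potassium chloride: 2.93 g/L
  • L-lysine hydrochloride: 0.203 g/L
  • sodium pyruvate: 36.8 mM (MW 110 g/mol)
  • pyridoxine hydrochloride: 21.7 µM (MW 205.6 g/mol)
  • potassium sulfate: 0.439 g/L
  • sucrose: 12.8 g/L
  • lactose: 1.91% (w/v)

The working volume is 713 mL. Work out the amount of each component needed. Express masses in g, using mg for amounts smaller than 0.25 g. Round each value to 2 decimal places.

potassium chloride 2.09 g; L-lysine hydrochloride 144.74 mg; sodium pyruvate 2.89 g; pyridoxine hydrochloride 3.18 mg; potassium sulfate 0.31 g; sucrose 9.13 g; lactose 13.62 g

Working volume: 713 mL = 0.713 L.
potassium chloride: 2.93 g/L × 0.713 L = 2.09 g
L-lysine hydrochloride: 0.203 g/L × 0.713 L = 0.144739 g = 144.74 mg
sodium pyruvate: 36.8 mmol/L × 110 g/mol × 0.713 L ÷ 1000 = 2.89 g
pyridoxine hydrochloride: 21.7 µmol/L × 205.6 g/mol × 0.713 L ÷ 1000 = 3.18 mg
potassium sulfate: 0.439 g/L × 0.713 L = 0.31 g
sucrose: 12.8 g/L × 0.713 L = 9.13 g
lactose: 1.91% w/v = 19.1 g/L → 19.1 × 0.713 L = 13.62 g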